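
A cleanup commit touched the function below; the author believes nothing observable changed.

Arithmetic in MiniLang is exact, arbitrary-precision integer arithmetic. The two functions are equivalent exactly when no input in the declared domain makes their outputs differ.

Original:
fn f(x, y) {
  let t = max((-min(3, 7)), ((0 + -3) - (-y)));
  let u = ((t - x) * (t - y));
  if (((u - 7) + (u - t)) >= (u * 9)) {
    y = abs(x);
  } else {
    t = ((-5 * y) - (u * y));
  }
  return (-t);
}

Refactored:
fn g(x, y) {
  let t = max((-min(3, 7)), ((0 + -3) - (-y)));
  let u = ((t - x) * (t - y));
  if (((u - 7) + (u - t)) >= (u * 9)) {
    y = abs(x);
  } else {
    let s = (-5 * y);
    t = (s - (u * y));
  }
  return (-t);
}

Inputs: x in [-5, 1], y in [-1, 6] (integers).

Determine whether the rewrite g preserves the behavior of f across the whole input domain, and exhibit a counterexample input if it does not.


Behavior is preserved: although local variable names differ; also statement counts differ, the outputs never diverge.
One worked example (x=-3, y=0) — f: t=-3, then u=0, then (((u - 7) + (u - t)) >= (u * 9)) is false, then t=0, then returns 0; g: t=-3, then u=0, then (((u - 7) + (u - t)) >= (u * 9)) is false, then s=0, then t=0, then returns 0; agreement on 0.
An exhaustive pass over the 56 declared inputs shows identical outputs.
verdict: equivalent


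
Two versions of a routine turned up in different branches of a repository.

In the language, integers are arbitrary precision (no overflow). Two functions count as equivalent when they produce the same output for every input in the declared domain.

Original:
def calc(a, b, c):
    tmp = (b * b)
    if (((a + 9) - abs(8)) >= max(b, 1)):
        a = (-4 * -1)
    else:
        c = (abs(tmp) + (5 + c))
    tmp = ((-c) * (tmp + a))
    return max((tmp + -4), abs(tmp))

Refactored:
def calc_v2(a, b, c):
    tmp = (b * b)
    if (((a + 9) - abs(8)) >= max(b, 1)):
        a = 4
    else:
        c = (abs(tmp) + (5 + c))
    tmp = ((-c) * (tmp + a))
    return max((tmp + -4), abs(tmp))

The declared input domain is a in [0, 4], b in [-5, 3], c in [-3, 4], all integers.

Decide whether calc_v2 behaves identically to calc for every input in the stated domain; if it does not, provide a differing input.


Comparing the listings, the differences include: constant usage differs; arithmetic usage differs.
Spot check at a=1, b=2, c=2 — calc: tmp = 4; (((a + 9) - abs(8)) >= max(b, 1)) -> true; a = 4; tmp = -16; return 16. calc_v2: tmp = 4; (((a + 9) - abs(8)) >= max(b, 1)) -> true; a = 4; tmp = -16; return 16. Both give 16.
An exhaustive pass over the 360 declared inputs shows identical outputs.
verdict: equivalent


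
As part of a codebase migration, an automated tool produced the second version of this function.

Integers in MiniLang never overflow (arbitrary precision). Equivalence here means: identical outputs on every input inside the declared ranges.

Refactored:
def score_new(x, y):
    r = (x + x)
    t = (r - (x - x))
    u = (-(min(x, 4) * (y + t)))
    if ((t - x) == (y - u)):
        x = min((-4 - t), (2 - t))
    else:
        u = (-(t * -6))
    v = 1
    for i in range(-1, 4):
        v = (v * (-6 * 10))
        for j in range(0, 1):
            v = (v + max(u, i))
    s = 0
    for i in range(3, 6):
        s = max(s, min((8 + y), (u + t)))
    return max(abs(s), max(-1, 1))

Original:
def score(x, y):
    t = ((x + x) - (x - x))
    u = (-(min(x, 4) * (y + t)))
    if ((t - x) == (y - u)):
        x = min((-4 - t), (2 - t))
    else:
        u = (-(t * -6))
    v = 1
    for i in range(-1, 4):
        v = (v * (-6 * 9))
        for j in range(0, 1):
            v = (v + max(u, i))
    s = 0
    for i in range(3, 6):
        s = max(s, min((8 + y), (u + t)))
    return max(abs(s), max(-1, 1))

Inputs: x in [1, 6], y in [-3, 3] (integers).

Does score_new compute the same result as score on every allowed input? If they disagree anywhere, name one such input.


Equivalent. The one real change (`9` became `10`) has no effect anywhere in the declared ranges.
Checked all 42 inputs in the declared domain: the outputs agree on every one.
Tracing x=3, y=3: score: t := 6 | u := -27 | ((t - x) == (y - u)): false | u := 36 | v := 1 | iter i=-1: | v := -54 | iter j=0: | v := -18 | iter i=0: | v := 972 | iter j=0: | v := 1008 | iter i=1: | v := -54432 | iter j=0: | v := -54396 | iter i=2: | v := 2937384 | iter j=0: | v := 2937420 | iter i=3: | v := -158620680 | iter j=0: | v := -158620644 | s := 0 | iter i=3: | s := 11 | iter i=4: | s := 11 | iter i=5: | s := 11 | result 11 | score_new: r := 6 | t := 6 | u := -27 | ((t - x) == (y - u)): false | u := 36 | v := 1 | iter i=-1: | v := -60 | iter j=0: | v := -24 | iter i=0: | v := 1440 | iter j=0: | v := 1476 | iter i=1: | v := -88560 | iter j=0: | v := -88524 | iter i=2: | v := 5311440 | iter j=0: | v := 5311476 | iter i=3: | v := -318688560 | iter j=0: | v := -318688524 | s := 0 | iter i=3: | s := 11 | iter i=4: | s := 11 | iter i=5: | s := 11 | result 11 — matching result 11.
verdict: equivalent


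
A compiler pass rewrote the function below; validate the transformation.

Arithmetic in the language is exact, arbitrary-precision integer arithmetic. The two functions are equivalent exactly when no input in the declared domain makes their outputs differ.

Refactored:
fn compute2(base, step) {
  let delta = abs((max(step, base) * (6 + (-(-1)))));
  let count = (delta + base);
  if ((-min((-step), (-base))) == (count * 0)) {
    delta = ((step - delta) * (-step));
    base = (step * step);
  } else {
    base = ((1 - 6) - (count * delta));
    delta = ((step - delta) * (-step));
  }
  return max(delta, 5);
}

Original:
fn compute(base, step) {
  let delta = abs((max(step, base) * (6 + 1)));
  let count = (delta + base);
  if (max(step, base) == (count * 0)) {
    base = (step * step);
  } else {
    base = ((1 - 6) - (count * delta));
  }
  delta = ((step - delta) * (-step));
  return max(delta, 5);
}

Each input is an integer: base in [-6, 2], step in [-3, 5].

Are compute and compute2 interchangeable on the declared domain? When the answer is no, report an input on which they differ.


Side by side, the visible changes include: statement counts differ; also arithmetic usage differs; also min/max/abs usage differs.
Tracing base=1, step=0: compute: delta becomes 7; next count becomes 8; next (max(step, base) == (count * 0)) evaluates to false; next base becomes -61; next delta becomes 0; next final value 5 | compute2: delta becomes 7; next count becomes 8; next ((-min((-step), (-base))) == (count * 0)) evaluates to false; next base becomes -61; next delta becomes 0; next final value 5 — matching result 5.
Every one of the 81 inputs gives matching results.
verdict: equivalent


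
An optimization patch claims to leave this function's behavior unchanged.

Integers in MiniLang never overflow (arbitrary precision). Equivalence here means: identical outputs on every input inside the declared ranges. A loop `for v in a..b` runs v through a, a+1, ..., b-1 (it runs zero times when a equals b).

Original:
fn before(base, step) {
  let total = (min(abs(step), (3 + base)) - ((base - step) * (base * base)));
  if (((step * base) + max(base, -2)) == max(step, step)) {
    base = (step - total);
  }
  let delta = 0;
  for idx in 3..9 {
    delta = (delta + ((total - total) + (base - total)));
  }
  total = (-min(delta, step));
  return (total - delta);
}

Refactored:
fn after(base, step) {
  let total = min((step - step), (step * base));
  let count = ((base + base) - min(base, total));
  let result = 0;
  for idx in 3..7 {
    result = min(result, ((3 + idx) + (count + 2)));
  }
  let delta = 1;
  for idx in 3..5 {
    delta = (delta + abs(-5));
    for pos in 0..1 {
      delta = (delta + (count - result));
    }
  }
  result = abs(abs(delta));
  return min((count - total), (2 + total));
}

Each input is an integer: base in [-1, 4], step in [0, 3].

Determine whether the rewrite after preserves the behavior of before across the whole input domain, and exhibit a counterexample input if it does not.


Take base=-1, step=0.
before: total = 1; (((step * base) + max(base, -2)) == max(step, step)) -> false; delta = 0; [idx=3]; delta = -2; [idx=4]; delta = -4; [idx=5]; delta = -6; [idx=6]; delta = -8; [idx=7]; delta = -10; [idx=8]; delta = -12; total = 12; return 24
after: total = 0; count = -1; result = 0; [idx=3]; result = 0; [idx=4]; result = 0; [idx=5]; result = 0; [idx=6]; result = 0; delta = 1; [idx=3]; delta = 6; [pos=0]; delta = 5; [idx=4]; delta = 10; [pos=0]; delta = 9; result = 9; return -1
24 against -1: the behavior changed.
verdict: not equivalent; witness: base=-1, step=0


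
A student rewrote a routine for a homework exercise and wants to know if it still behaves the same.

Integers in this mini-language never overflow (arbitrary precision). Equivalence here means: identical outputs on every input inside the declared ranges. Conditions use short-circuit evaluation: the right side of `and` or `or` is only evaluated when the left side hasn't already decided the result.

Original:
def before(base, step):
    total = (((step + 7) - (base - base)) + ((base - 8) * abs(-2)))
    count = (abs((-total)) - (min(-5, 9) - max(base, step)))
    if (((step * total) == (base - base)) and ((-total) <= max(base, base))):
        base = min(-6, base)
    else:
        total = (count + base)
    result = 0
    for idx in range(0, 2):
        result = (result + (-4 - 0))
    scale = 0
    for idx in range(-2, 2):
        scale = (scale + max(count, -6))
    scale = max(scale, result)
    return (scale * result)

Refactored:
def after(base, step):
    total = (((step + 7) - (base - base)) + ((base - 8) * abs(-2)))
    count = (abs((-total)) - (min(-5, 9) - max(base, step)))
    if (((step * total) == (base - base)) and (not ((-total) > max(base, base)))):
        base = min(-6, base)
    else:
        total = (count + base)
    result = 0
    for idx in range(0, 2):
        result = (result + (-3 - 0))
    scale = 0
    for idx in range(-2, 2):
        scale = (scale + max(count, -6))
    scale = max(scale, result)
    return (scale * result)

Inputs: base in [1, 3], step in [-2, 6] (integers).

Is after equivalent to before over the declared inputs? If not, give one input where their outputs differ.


The rewrite breaks on base=1, step=-2, where the results are -480 and -360.
before: total=-9, then count=15, then (((step * total) == (base - base)) and ((-total) <= max(base, base))) is false, then total=16, then result=0, then (idx=0), then result=-4, then (idx=1), then result=-8, then scale=0, then (idx=-2), then scale=15, then (idx=-1), then scale=30, then (idx=0), then scale=45, then (idx=1), then scale=60, then scale=60, then returns -480
after: total=-9, then count=15, then (((step * total) == (base - base)) and (not ((-total) > max(base, base)))) is false, then total=16, then result=0, then (idx=0), then result=-3, then (idx=1), then result=-6, then scale=0, then (idx=-2), then scale=15, then (idx=-1), then scale=30, then (idx=0), then scale=45, then (idx=1), then scale=60, then scale=60, then returns -360
verdict: not equivalent; witness: base=1, step=-2


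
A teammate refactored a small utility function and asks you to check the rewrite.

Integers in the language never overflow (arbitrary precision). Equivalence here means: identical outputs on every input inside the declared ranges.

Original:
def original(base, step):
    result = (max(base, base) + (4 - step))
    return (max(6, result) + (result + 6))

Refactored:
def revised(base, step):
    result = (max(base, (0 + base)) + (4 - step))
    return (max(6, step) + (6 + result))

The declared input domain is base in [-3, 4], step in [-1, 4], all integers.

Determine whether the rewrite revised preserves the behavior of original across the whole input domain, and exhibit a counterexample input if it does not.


Evaluate both at base=2, step=-1.
original: result = 7; return 20
revised: result = 7; return 19
20 and 19 differ, so these are not the same function on this domain.
verdict: not equivalent; witness: base=2, step=-1


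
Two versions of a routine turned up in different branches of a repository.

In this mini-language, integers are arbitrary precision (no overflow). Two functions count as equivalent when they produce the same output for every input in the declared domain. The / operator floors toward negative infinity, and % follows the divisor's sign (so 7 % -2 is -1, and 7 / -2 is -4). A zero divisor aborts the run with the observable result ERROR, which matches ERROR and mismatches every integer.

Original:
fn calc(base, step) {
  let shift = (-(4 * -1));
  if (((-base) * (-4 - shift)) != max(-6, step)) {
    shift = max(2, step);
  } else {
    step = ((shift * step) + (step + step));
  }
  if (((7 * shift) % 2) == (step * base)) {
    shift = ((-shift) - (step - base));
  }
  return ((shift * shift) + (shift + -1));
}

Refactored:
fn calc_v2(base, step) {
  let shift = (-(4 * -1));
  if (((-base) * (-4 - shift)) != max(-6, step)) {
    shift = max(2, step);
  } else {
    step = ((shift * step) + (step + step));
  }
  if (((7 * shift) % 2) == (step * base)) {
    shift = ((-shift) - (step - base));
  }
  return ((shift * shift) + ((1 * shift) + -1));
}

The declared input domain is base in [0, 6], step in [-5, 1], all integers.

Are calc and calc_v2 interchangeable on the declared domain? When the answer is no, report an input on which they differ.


Comparing the listings, the differences include: constant usage differs; and arithmetic usage differs.
Tracing base=0, step=-1: calc: shift=4, then (((-base) * (-4 - shift)) != max(-6, step)) is true, then shift=2, then (((7 * shift) % 2) == (step * base)) is true, then shift=-1, then returns -1 | calc_v2: shift=4, then (((-base) * (-4 - shift)) != max(-6, step)) is true, then shift=2, then (((7 * shift) % 2) == (step * base)) is true, then shift=-1, then returns -1 — matching result -1.
Checked all 49 inputs in the declared domain: the outputs agree on every one.
verdict: equivalent


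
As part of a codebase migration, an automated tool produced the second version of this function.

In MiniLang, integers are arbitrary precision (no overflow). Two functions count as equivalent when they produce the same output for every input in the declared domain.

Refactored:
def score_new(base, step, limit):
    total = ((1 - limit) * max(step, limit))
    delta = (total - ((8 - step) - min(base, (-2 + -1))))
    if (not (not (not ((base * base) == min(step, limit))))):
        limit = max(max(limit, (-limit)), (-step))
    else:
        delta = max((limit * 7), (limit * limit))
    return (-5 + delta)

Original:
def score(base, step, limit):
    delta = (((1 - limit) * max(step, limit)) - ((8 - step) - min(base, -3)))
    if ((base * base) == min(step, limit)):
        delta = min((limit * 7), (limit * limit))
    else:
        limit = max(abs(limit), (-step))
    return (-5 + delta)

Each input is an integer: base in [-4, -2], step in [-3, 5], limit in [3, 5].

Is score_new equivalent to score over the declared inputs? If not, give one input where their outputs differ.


There is a counterexample at base=-2, step=4, limit=4: 11 on one side, 23 on the other.
score: delta = -19; ((base * base) == min(step, limit)) -> true; delta = 16; return 11
score_new: total = -12; delta = -19; (not (not (not ((base * base) == min(step, limit))))) -> false; delta = 28; return 23
verdict: not equivalent; witness: base=-2, step=4, limit=4


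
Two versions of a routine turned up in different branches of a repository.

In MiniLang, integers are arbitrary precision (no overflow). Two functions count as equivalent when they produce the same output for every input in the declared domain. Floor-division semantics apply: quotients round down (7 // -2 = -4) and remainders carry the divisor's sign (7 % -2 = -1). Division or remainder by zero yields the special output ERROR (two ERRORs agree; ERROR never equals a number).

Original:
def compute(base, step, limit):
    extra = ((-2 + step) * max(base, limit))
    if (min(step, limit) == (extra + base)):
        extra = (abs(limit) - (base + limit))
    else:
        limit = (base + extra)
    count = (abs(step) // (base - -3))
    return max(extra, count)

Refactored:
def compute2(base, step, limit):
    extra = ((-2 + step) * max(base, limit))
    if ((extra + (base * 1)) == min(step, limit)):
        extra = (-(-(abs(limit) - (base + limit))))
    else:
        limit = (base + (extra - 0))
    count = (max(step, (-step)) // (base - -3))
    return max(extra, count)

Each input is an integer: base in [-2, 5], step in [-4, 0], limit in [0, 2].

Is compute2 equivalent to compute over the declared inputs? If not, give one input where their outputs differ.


Side by side, the visible changes include: min/max/abs usage differs; and arithmetic usage differs; and constant usage differs.
As a probe, take base=1, step=-2, limit=1: compute runs extra := -4 | (min(step, limit) == (extra + base)): false | limit := -3 | count := 0 | result 0; compute2 runs extra := -4 | ((extra + (base * 1)) == min(step, limit)): false | limit := -3 | count := 0 | result 0; both end at 0.
Sweeping the whole domain (120 inputs) finds no disagreement.
verdict: equivalent


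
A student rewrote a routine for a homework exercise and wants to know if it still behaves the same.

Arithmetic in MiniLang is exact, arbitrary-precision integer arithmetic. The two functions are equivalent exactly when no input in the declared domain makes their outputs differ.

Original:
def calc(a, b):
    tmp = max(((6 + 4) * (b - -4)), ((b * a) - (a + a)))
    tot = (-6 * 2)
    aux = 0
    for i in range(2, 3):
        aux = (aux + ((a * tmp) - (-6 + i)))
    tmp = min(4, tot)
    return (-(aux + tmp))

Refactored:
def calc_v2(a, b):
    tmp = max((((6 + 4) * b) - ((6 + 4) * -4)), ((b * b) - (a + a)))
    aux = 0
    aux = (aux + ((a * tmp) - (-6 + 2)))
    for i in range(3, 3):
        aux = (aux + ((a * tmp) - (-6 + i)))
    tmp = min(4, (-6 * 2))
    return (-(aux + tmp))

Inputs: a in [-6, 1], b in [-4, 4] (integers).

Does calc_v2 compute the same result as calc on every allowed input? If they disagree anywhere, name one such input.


Evaluate both at a=-6, b=-4.
calc: tmp becomes 36; next tot becomes -12; next aux becomes 0; next at i=2:; next aux becomes -212; next tmp becomes -12; next final value 224
calc_v2: tmp becomes 28; next aux becomes 0; next aux becomes -164; next i never enters its loop body; next tmp becomes -12; next final value 176
224 vs 176 — the two versions disagree here.
verdict: not equivalent; witness: a=-6, b=-4


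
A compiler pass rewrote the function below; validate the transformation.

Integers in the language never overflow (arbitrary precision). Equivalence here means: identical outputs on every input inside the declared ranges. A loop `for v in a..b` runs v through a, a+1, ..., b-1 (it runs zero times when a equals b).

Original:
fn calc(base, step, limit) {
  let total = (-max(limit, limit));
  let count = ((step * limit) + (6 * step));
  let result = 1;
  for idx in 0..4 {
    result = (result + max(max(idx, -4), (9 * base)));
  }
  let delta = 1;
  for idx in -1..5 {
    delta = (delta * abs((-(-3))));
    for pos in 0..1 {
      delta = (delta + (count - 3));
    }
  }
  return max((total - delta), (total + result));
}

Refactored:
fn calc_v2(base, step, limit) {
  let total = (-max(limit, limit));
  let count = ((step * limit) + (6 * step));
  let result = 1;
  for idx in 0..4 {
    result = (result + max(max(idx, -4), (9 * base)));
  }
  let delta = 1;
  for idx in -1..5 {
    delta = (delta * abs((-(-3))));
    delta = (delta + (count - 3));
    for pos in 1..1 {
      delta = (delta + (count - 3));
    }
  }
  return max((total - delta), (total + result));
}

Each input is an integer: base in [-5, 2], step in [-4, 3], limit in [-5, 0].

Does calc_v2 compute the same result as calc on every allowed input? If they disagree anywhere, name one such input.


Reading the diff, among the changes: loop structure differs, and statement counts differ, and constant usage differs, and arithmetic usage differs.
Spot check at base=-4, step=-2, limit=0 — calc: total becomes 0; next count becomes -12; next result becomes 1; next at idx=0:; next result becomes 1; next at idx=1:; next result becomes 2; next at idx=2:; next result becomes 4; next at idx=3:; next result becomes 7; next delta becomes 1; next at idx=-1:; next delta becomes 3; next at pos=0:; next delta becomes -12; next at idx=0:; next delta becomes -36; next at pos=0:; next delta becomes -51; next at idx=1:; next delta becomes -153; next at pos=0:; next delta becomes -168; next at idx=2:; next delta becomes -504; next at pos=0:; next delta becomes -519; next at idx=3:; next delta becomes -1557; next at pos=0:; next delta becomes -1572; next at idx=4:; next delta becomes -4716; next at pos=0:; next delta becomes -4731; next final value 4731. calc_v2: total becomes 0; next count becomes -12; next result becomes 1; next at idx=0:; next result becomes 1; next at idx=1:; next result becomes 2; next at idx=2:; next result becomes 4; next at idx=3:; next result becomes 7; next delta becomes 1; next at idx=-1:; next delta becomes 3; next delta becomes -12; next pos never enters its loop body; next at idx=0:; next delta becomes -36; next delta becomes -51; next pos never enters its loop body; next at idx=1:; next delta becomes -153; next delta becomes -168; next pos never enters its loop body; next at idx=2:; next delta becomes -504; next delta becomes -519; next pos never enters its loop body; next at idx=3:; next delta becomes -1557; next delta becomes -1572; next pos never enters its loop body; next at idx=4:; next delta becomes -4716; next delta becomes -4731; next pos never enters its loop body; next final value 4731. Both give 4731.
Checked all 384 inputs in the declared domain: the outputs agree on every one.
verdict: equivalent


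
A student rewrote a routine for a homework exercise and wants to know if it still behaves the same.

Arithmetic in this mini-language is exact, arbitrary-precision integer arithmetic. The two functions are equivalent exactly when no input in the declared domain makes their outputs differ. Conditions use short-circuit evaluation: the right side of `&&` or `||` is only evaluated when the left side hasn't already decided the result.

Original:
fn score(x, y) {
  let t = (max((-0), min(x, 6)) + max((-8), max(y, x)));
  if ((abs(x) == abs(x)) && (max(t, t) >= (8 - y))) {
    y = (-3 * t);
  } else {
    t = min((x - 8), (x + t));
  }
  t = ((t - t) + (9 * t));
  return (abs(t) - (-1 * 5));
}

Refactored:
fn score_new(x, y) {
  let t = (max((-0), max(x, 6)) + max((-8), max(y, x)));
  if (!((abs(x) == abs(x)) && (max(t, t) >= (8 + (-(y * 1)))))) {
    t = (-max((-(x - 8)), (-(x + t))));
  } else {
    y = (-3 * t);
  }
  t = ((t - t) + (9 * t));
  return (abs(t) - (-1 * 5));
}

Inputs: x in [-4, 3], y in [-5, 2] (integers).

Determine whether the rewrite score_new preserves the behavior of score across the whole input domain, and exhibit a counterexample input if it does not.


On input x=-4, y=1, score returns 113 while score_new returns 68.
verdict: not equivalent; witness: x=-4, y=1


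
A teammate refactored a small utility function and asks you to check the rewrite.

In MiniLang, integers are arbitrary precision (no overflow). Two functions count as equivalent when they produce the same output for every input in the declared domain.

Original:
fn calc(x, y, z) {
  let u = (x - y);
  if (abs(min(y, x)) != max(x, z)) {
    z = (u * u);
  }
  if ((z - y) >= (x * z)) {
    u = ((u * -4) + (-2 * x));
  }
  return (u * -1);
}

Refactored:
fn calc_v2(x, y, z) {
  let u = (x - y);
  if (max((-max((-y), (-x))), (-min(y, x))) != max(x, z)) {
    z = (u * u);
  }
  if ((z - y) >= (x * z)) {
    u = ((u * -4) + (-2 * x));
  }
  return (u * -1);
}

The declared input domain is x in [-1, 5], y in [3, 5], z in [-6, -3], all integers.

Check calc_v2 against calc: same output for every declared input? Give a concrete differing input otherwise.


The two versions differ — the changes include min/max/abs usage differs.
One worked example (x=4, y=3, z=-6) — calc: u = 1; (abs(min(y, x)) != max(x, z)) -> true; z = 1; ((z - y) >= (x * z)) -> false; return -1; calc_v2: u = 1; (max((-max((-y), (-x))), (-min(y, x))) != max(x, z)) -> true; z = 1; ((z - y) >= (x * z)) -> false; return -1; agreement on -1.
Sweeping the whole domain (84 inputs) finds no disagreement.
verdict: equivalent


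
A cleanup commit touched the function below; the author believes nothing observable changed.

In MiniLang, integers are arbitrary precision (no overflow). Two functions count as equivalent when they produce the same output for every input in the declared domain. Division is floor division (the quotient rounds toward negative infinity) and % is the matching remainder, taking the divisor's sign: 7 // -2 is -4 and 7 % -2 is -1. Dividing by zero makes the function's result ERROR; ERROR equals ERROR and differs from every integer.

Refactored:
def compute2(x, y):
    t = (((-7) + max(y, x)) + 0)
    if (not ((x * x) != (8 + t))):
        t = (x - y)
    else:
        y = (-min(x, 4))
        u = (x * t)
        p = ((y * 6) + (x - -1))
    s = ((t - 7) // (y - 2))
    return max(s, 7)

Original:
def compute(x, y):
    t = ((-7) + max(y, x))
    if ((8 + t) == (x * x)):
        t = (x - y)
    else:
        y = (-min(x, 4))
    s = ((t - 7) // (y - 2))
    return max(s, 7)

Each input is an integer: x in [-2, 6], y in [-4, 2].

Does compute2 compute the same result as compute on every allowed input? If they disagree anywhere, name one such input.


The suspicious-looking change has no observable effect anywhere in the declared ranges.
Tracing x=-2, y=-3: compute: t = -9; ((8 + t) == (x * x)) -> false; y = 2; division by zero -> ERROR | compute2: t = -9; (not ((x * x) != (8 + t))) -> false; y = 2; u = 18; p = 11; division by zero -> ERROR — matching result ERROR.
Every one of the 63 inputs gives matching results.
verdict: equivalent


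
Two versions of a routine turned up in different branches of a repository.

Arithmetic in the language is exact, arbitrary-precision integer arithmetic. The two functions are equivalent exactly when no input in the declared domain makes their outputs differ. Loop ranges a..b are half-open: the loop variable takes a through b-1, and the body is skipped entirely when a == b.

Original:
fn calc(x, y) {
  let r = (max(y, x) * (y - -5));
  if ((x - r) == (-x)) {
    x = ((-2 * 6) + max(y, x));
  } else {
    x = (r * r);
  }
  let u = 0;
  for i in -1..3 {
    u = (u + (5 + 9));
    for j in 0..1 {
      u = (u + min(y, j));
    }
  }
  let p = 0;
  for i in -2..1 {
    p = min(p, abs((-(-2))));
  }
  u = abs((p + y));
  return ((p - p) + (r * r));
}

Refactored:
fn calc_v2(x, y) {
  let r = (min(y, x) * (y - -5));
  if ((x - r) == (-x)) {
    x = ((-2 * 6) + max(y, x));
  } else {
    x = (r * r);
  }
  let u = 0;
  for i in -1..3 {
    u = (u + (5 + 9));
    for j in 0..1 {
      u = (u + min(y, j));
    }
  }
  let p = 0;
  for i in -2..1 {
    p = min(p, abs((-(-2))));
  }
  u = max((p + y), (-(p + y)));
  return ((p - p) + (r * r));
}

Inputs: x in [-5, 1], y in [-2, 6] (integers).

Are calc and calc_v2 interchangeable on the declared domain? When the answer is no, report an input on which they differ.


The rewrite breaks on x=-5, y=-2, where the results are 36 and 225.
calc: r=-6, then ((x - r) == (-x)) is false, then x=36, then u=0, then (i=-1), then u=14, then (j=0), then u=12, then (i=0), then u=26, then (j=0), then u=24, then (i=1), then u=38, then (j=0), then u=36, then (i=2), then u=50, then (j=0), then u=48, then p=0, then (i=-2), then p=0, then (i=-1), then p=0, then (i=0), then p=0, then u=2, then returns 36
calc_v2: r=-15, then ((x - r) == (-x)) is false, then x=225, then u=0, then (i=-1), then u=14, then (j=0), then u=12, then (i=0), then u=26, then (j=0), then u=24, then (i=1), then u=38, then (j=0), then u=36, then (i=2), then u=50, then (j=0), then u=48, then p=0, then (i=-2), then p=0, then (i=-1), then p=0, then (i=0), then p=0, then u=2, then returns 225
verdict: not equivalent; witness: x=-5, y=-2


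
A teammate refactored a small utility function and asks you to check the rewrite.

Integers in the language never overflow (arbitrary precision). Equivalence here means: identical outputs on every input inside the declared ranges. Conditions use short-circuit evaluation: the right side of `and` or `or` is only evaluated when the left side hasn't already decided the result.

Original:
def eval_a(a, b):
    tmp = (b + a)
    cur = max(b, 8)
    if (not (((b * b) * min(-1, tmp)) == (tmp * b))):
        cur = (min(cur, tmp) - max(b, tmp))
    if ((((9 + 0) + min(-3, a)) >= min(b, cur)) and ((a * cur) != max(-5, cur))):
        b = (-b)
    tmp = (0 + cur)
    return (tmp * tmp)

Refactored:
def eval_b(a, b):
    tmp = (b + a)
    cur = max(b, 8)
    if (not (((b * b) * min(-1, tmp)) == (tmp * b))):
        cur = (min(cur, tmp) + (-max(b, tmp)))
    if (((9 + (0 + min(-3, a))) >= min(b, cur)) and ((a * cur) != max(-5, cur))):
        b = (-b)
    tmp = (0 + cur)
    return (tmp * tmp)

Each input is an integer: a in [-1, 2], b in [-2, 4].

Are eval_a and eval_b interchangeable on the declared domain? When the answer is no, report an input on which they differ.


The two are interchangeable: arithmetic usage differs, and every declared input agrees.
Spot check at a=-1, b=0 — eval_a: tmp := -1 | cur := 8 | (not (((b * b) * min(-1, tmp)) == (tmp * b))): false | ((((9 + 0) + min(-3, a)) >= min(b, cur)) and ((a * cur) != max(-5, cur))): true | b := 0 | tmp := 8 | result 64. eval_b: tmp := -1 | cur := 8 | (not (((b * b) * min(-1, tmp)) == (tmp * b))): false | (((9 + (0 + min(-3, a))) >= min(b, cur)) and ((a * cur) != max(-5, cur))): true | b := 0 | tmp := 8 | result 64. Both give 64.
Every one of the 28 inputs gives matching results.
verdict: equivalent


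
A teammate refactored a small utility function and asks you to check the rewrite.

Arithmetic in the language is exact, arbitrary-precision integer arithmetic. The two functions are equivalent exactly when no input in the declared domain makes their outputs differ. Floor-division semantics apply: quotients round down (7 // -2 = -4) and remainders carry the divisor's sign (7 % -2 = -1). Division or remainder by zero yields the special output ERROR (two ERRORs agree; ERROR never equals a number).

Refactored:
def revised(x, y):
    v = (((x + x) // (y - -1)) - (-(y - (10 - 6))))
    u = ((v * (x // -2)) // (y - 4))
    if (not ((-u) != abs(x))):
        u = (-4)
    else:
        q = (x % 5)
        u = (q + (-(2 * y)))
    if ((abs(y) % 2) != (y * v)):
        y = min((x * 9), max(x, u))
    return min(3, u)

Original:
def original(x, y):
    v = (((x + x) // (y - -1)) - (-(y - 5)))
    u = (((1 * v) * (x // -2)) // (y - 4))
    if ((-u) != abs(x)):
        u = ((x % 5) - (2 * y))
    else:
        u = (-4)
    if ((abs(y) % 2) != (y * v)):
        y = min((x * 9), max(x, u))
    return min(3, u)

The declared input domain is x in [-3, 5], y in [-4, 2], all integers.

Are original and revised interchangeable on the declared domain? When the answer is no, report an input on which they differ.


Consider the input x=1, y=2.
original: v=-3, then u=-2, then ((-u) != abs(x)) is true, then u=-3, then ((abs(y) % 2) != (y * v)) is true, then y=1, then returns -3
revised: v=-2, then u=-1, then (not ((-u) != abs(x))) is true, then u=-4, then ((abs(y) % 2) != (y * v)) is true, then y=1, then returns -4
-3 and -4 differ, so these are not the same function on this domain.
verdict: not equivalent; witness: x=1, y=2


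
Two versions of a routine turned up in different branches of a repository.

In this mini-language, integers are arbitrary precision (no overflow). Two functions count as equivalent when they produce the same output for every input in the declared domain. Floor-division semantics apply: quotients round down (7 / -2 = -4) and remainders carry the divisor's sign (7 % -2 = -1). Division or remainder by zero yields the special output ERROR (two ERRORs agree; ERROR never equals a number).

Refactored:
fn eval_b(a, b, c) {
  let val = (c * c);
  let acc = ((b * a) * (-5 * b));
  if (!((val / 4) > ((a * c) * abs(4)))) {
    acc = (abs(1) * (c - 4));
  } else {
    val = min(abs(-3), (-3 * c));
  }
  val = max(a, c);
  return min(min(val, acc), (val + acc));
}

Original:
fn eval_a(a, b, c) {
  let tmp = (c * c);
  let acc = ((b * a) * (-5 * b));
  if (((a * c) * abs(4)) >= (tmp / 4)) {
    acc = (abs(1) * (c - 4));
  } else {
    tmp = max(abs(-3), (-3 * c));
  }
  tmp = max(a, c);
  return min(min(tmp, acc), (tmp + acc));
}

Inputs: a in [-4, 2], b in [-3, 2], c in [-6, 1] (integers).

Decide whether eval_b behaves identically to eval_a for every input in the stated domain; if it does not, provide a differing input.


Equivalent. The suspicious edit (`max(abs(-3), (-3 * c))` became `min(abs(-3), (-3 * c))`) never changes the result for any input inside the declared domain.
Checked all 336 inputs in the declared domain: the outputs agree on every one.
Spot check at a=-4, b=0, c=-1 — eval_a: tmp=1, then acc=0, then (((a * c) * abs(4)) >= (tmp / 4)) is true, then acc=-5, then tmp=-1, then returns -6. eval_b: val=1, then acc=0, then (!((val / 4) > ((a * c) * abs(4)))) is true, then acc=-5, then val=-1, then returns -6. Both give -6.
verdict: equivalent


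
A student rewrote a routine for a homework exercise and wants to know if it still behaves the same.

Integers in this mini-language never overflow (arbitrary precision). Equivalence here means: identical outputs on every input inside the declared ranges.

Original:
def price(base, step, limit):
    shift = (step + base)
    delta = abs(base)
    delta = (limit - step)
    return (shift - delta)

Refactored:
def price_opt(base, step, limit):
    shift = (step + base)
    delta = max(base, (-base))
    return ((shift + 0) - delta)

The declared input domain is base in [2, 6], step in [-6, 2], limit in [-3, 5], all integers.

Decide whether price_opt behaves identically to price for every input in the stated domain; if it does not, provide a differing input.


Input base=2, step=-6, limit=-3: -7 from price versus -6 from price_opt.
verdict: not equivalent; witness: base=2, step=-6, limit=-3


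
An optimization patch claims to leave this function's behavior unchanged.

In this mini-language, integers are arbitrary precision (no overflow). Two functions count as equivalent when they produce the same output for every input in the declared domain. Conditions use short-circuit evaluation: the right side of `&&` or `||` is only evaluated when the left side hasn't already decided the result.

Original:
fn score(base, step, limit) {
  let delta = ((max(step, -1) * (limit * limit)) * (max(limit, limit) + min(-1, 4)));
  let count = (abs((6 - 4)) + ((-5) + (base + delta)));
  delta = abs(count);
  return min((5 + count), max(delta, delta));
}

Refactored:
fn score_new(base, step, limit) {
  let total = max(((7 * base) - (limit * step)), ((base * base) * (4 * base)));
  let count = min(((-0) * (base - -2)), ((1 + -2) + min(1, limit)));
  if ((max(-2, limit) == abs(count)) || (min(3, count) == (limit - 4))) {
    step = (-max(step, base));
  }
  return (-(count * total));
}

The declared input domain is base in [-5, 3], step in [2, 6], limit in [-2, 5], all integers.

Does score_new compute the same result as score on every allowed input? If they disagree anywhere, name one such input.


The rewrite breaks on base=-5, step=2, limit=-2, where the results are -27 and -93.
score: delta = -24; count = -32; delta = 32; return -27
score_new: total = -31; count = -3; ((max(-2, limit) == abs(count)) || (min(3, count) == (limit - 4))) -> false; return -93
verdict: not equivalent; witness: base=-5, step=2, limit=-2


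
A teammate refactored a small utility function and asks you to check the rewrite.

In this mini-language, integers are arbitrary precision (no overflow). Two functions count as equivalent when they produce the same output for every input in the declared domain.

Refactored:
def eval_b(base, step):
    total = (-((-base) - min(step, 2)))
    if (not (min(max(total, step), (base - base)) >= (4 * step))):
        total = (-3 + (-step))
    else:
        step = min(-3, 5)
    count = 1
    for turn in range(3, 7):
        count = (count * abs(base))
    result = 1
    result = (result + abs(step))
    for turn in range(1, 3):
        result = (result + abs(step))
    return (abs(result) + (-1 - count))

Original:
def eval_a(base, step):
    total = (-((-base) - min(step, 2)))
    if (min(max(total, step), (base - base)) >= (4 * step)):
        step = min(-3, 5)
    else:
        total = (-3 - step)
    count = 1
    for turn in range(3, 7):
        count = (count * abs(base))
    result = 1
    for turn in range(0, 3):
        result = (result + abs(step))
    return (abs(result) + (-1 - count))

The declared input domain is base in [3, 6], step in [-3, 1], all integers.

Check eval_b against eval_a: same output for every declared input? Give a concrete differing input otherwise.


Differences: boolean connective usage differs; and arithmetic usage differs; and statement counts differ; and min/max/abs usage differs; and loop structure differs — yet all 20 inputs agree.
verdict: equivalent


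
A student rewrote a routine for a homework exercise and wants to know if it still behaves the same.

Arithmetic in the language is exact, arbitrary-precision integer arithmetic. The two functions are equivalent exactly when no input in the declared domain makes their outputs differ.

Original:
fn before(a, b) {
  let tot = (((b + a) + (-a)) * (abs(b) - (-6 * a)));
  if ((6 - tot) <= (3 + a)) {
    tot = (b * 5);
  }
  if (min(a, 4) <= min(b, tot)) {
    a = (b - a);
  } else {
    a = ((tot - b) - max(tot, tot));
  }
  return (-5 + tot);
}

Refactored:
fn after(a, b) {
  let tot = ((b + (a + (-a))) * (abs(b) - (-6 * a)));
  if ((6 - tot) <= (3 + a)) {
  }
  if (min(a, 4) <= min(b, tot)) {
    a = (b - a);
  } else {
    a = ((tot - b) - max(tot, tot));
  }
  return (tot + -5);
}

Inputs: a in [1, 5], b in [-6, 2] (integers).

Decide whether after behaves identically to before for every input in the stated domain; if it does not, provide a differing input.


There is a counterexample at a=1, b=1: 0 on one side, 2 on the other.
before: tot becomes 7; next ((6 - tot) <= (3 + a)) evaluates to true; next tot becomes 5; next (min(a, 4) <= min(b, tot)) evaluates to true; next a becomes 0; next final value 0
after: tot becomes 7; next ((6 - tot) <= (3 + a)) evaluates to true; next (min(a, 4) <= min(b, tot)) evaluates to true; next a becomes 0; next final value 2
verdict: not equivalent; witness: a=1, b=1


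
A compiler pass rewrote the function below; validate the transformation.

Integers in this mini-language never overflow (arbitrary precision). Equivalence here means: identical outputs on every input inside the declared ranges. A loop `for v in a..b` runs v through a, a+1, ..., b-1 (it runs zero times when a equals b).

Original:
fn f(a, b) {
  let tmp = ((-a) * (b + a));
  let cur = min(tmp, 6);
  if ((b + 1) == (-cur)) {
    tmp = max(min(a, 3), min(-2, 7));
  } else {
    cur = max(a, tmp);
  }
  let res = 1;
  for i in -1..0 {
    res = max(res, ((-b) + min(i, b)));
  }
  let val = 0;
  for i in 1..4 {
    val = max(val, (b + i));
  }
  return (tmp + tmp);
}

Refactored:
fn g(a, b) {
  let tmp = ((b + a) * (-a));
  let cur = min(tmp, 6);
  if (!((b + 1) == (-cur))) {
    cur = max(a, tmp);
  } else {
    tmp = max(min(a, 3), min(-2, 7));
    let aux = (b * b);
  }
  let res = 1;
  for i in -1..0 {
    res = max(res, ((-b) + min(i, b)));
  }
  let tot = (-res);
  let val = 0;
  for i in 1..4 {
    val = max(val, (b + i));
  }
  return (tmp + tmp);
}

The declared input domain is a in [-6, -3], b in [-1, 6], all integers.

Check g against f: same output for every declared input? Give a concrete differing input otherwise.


Side by side, the visible changes include: arithmetic usage differs, and boolean connective usage differs, and statement counts differ, and local variable names differ.
Spot check at a=-5, b=4 — f: tmp := -5 | cur := -5 | ((b + 1) == (-cur)): true | tmp := -2 | res := 1 | iter i=-1: | res := 1 | val := 0 | iter i=1: | val := 5 | iter i=2: | val := 6 | iter i=3: | val := 7 | result -4. g: tmp := -5 | cur := -5 | (!((b + 1) == (-cur))): false | tmp := -2 | aux := 16 | res := 1 | iter i=-1: | res := 1 | tot := -1 | val := 0 | iter i=1: | val := 5 | iter i=2: | val := 6 | iter i=3: | val := 7 | result -4. Both give -4.
Across all 32 domain points the two functions coincide.
verdict: equivalent
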